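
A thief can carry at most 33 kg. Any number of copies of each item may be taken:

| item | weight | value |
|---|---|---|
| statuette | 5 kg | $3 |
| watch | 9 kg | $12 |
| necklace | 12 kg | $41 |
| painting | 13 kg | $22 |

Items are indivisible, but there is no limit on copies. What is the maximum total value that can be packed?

Best value-per-unit is necklace at 41/12; filling with it alone gives 2×41 = 82.
Optimal mix: 1×watch + 2×necklace → weight 33, value 94.

$94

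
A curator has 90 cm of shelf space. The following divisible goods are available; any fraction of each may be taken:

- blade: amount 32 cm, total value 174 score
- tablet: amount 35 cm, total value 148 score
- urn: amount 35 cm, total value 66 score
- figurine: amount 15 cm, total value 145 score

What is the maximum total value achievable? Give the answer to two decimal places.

482.09

Take in order of value per unit:
- figurine (145/15 per unit): all 15 → value 145, running total 145.00
- blade (174/32 per unit): all 32 → value 174, running total 319.00
- tablet (148/35 per unit): all 35 → value 148, running total 467.00
- urn (66/35 per unit): 8 of 35 → value 8×66/35 = 15.0857, running total 482.09
Total 482.09.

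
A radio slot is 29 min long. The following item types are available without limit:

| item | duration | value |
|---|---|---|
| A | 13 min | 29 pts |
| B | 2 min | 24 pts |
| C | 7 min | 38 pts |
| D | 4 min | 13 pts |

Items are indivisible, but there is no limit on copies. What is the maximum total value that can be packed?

336 pts

Best value-per-unit is B at 24/2, and filling with it alone uses duration 14×2=28. No mix of the others beats 14×24 = 336.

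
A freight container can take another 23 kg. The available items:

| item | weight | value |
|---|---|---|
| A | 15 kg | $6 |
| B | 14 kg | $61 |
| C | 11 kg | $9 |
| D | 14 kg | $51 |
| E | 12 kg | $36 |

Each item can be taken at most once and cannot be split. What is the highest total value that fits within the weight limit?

Check high-value combinations within 23 kg:
- B: weight 14, value 61
- D: weight 14, value 51
- C+E: weight 11+12=23, value 9+36=45
- E: weight 12, value 36
- C: weight 11, value 9
Best: $61.

$61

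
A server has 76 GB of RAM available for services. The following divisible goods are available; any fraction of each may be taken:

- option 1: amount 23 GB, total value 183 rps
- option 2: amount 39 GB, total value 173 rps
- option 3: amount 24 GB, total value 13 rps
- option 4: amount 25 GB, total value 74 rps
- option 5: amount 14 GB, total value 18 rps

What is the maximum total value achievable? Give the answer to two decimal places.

Take in order of value per unit:
- option 1 (183/23 per unit): all 23 → value 183, running total 183.00
- option 2 (173/39 per unit): all 39 → value 173, running total 356.00
- option 4 (74/25 per unit): 14 of 25 → value 14×74/25 = 41.4400, running total 397.44
Total 397.44.

397.44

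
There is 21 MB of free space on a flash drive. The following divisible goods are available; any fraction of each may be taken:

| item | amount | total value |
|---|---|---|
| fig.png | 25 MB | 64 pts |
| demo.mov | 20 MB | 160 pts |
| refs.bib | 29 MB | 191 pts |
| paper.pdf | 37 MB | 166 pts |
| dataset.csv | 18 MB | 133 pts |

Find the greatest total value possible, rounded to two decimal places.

167.39

Take in order of value per unit:
- demo.mov (160/20 per unit): all 20 → value 160, running total 160.00
- dataset.csv (133/18 per unit): 1 of 18 → value 1×133/18 = 7.3889, running total 167.39
Total 167.39.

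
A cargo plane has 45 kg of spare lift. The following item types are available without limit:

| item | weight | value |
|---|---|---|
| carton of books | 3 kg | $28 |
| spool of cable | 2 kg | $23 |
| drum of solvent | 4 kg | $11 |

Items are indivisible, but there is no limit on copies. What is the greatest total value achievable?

$511

Best value-per-unit is spool of cable at 23/2; filling with it alone gives 22×23 = 506.
Optimal mix: 1×carton of books + 21×spool of cable → weight 45, value 511.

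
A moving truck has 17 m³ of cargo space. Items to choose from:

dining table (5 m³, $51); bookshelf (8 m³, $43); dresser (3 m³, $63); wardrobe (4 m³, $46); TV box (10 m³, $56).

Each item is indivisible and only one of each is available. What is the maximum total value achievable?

Check high-value combinations within 17 m³:
- dresser+wardrobe+TV box: volume 3+4+10=17, value 63+46+56=165
- dining table+dresser+wardrobe: volume 5+3+4=12, value 51+63+46=160
- dining table+bookshelf+dresser: volume 5+8+3=16, value 51+43+63=157
Best: $165.

$165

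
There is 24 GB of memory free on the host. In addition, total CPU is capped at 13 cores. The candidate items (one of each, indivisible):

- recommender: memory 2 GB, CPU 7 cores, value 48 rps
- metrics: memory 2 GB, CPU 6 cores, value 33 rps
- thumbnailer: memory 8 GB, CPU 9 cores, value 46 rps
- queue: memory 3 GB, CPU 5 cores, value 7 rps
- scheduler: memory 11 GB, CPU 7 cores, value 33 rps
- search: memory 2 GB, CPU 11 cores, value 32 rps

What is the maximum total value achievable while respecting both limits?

81 rps

Feasible sets respecting both limits:
- recommender+metrics: memory 4, CPU 13, value 81
- metrics+scheduler: memory 13, CPU 13, value 66
- recommender+queue: memory 5, CPU 12, value 55
- recommender: memory 2, CPU 7, value 48
Best: 81 rps.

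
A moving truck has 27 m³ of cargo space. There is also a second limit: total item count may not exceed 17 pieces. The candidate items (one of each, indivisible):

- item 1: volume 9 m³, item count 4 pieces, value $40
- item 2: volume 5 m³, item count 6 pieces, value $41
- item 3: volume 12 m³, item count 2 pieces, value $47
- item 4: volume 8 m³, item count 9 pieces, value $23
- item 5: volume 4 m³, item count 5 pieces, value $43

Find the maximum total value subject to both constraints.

$131

Feasible sets respecting both limits:
- item 2+item 3+item 5: volume 21, item count 13, value 131
- item 1+item 3+item 5: volume 25, item count 11, value 130
- item 1+item 2+item 3: volume 26, item count 12, value 128
- item 1+item 2+item 5: volume 18, item count 15, value 124
Best: $131.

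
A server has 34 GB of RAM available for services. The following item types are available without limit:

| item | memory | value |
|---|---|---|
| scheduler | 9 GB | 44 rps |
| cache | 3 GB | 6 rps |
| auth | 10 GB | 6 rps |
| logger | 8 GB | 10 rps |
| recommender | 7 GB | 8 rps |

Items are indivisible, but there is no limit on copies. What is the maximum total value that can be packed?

Best value-per-unit is scheduler at 44/9; filling with it alone gives 3×44 = 132.
Optimal mix: 3×scheduler + 2×cache → memory 33, value 144.

144 rps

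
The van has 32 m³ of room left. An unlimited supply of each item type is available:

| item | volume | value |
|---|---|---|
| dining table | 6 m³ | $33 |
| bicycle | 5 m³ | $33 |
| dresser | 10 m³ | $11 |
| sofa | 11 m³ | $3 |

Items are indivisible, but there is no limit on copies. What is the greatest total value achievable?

Best value-per-unit is bicycle at 33/5; filling with it alone gives 6×33 = 198.
Optimal mix: 2×dining table + 4×bicycle → volume 32, value 198.

$198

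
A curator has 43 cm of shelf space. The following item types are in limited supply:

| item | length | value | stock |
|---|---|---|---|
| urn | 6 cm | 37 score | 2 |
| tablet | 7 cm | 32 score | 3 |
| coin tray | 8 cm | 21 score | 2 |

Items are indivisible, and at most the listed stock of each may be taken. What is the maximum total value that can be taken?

Best selections within length 43 and stock limits:
- 2×urn + 3×tablet + 1×coin tray: length 41, value 191
- 2×urn + 2×tablet + 2×coin tray: length 42, value 180
- 1×urn + 3×tablet + 2×coin tray: length 43, value 175
- 2×urn + 3×tablet: length 33, value 170
Best: 191 score.

191 score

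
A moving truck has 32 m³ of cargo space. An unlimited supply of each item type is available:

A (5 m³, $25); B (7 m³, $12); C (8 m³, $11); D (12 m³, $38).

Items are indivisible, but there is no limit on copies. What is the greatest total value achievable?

Best value-per-unit is A at 25/5, and filling with it alone uses volume 6×5=30. No mix of the others beats 6×25 = 150.

$150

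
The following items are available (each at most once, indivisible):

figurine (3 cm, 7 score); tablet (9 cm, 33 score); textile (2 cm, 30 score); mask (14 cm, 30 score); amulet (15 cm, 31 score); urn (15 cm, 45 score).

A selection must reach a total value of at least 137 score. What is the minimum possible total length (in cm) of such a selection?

40

Subsets with value ≥ 137, sorted by total length:
- tablet+textile+mask+urn: length 40, value 138
- tablet+textile+amulet+urn: length 41, value 139
- figurine+tablet+textile+mask+urn: length 43, value 145
Minimum length: 40 cm.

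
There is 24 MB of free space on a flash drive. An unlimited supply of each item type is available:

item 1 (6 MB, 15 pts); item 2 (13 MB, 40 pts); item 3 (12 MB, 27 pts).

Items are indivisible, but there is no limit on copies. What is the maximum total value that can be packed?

Best value-per-unit is item 2 at 40/13; filling with it alone gives 1×40 = 40.
Optimal mix: 4×item 1 → size 24, value 60.

60 pts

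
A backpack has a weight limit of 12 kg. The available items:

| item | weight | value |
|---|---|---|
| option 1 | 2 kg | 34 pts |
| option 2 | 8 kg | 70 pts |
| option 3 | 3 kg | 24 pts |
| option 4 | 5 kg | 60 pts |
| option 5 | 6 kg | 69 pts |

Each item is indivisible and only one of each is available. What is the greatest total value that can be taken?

129 pts

This is a 0/1 knapsack; check combinations near the capacity.
- option 4+option 5: weight 5+6=11, value 60+69=129
- option 1+option 3+option 5: weight 2+3+6=11, value 34+24+69=127
- option 1+option 3+option 4: weight 2+3+5=10, value 34+24+60=118
- option 1+option 2: weight 2+8=10, value 34+70=104
- option 1+option 5: weight 2+6=8, value 34+69=103
Best: 129 pts.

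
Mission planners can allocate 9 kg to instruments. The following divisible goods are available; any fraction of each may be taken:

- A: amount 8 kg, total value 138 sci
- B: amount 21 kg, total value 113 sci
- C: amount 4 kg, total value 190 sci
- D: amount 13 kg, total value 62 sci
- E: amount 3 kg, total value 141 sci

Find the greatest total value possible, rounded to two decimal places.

Take in order of value per unit:
- C (190/4 per unit): all 4 → value 190, running total 190.00
- E (141/3 per unit): all 3 → value 141, running total 331.00
- A (138/8 per unit): 2 of 8 → value 2×138/8 = 34.5000, running total 365.50
Total 365.50.

365.50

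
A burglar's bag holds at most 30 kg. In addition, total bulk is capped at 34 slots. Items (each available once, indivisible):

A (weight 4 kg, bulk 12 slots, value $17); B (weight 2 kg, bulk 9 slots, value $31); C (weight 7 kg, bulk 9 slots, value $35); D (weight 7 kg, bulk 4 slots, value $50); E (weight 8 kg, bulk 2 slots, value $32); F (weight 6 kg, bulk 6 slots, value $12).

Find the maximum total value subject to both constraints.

Feasible sets respecting both limits:
- B+C+D+E+F: weight 30, bulk 30, value 160
- B+C+D+E: weight 24, bulk 24, value 148
- A+B+D+E+F: weight 27, bulk 33, value 142
- A+C+D+E: weight 26, bulk 27, value 134
Best: $160.

$160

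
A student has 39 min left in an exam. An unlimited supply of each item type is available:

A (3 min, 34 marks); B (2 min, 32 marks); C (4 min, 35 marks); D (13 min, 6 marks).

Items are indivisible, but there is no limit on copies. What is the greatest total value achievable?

Best value-per-unit is B at 32/2; filling with it alone gives 19×32 = 608.
Optimal mix: 1×A + 18×B → time 39, value 610.

610 marks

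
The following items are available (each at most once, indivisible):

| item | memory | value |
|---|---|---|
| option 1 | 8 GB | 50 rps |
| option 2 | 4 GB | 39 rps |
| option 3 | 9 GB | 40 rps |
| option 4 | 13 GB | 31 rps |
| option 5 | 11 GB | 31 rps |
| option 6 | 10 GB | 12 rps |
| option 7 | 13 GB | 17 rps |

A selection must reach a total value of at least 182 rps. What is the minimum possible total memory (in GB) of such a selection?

Subsets with value ≥ 182, sorted by total memory:
- option 1+option 2+option 3+option 4+option 5: memory 45, value 191
- option 1+option 2+option 3+option 4+option 5+option 6: memory 55, value 203
Minimum memory: 45 GB.

45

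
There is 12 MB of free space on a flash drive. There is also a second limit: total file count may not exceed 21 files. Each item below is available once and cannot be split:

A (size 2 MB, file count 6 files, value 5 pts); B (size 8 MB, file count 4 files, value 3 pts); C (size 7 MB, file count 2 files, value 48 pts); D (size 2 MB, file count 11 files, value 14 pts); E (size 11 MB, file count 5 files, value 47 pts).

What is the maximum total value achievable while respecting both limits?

Feasible sets respecting both limits:
- A+C+D: size 11, file count 19, value 67
- C+D: size 9, file count 13, value 62
- A+C: size 9, file count 8, value 53
- C: size 7, file count 2, value 48
Best: 67 pts.

67 pts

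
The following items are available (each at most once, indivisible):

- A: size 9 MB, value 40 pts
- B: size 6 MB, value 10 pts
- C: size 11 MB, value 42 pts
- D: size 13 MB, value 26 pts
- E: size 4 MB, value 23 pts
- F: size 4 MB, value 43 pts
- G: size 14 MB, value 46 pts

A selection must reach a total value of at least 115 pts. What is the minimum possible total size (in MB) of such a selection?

Subsets with value ≥ 115, sorted by total size:
- A+B+E+F: size 23, value 116
- A+C+F: size 24, value 125
- B+C+E+F: size 25, value 118
- A+F+G: size 27, value 129
Minimum size: 23 MB.

23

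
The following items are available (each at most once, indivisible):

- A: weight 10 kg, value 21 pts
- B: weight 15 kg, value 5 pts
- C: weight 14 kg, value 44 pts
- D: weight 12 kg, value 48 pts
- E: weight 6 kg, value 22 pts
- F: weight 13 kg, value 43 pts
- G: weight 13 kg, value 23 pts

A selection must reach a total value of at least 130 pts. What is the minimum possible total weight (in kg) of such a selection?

39

Subsets with value ≥ 130, sorted by total weight:
- C+D+F: weight 39, value 135
- A+D+E+F: weight 41, value 134
- A+C+D+E: weight 42, value 135
- A+C+E+F: weight 43, value 130
Minimum weight: 39 kg.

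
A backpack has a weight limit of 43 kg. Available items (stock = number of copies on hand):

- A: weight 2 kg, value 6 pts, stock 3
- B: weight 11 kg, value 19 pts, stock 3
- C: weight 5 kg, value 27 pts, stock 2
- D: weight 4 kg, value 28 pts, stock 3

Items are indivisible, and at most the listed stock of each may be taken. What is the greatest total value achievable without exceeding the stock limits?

175 pts

Top feasible selections:
- 3×A + 1×B + 2×C + 3×D: weight 39, value 175
- 2×A + 1×B + 2×C + 3×D: weight 37, value 169
- 1×A + 1×B + 2×C + 3×D: weight 35, value 163
- 2×A + 2×B + 1×C + 3×D: weight 43, value 161
Best: 175 pts.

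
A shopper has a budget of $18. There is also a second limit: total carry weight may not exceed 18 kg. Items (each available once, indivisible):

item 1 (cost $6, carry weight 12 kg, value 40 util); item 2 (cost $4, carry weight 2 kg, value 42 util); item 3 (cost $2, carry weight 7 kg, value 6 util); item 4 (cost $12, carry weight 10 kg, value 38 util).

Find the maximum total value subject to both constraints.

Feasible sets respecting both limits:
- item 1+item 2: cost 10, carry weight 14, value 82
- item 2+item 4: cost 16, carry weight 12, value 80
- item 2+item 3: cost 6, carry weight 9, value 48
- item 3+item 4: cost 14, carry weight 17, value 44
Best: 82 util.

82 util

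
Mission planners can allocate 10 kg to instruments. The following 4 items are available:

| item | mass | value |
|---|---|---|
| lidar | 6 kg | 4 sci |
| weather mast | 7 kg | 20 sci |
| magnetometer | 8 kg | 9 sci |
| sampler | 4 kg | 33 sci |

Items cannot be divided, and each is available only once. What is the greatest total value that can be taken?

Check high-value combinations within 10 kg:
- lidar+sampler: mass 6+4=10, value 4+33=37
- sampler: mass 4, value 33
- weather mast: mass 7, value 20
Best: 37 sci.

37 sci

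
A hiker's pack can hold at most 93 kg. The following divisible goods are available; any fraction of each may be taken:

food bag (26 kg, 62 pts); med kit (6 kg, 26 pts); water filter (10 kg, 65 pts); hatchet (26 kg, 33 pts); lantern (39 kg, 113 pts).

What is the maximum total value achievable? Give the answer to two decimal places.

281.23

Take in order of value per unit:
- water filter (65/10 per unit): all 10 → value 65, running total 65.00
- med kit (26/6 per unit): all 6 → value 26, running total 91.00
- lantern (113/39 per unit): all 39 → value 113, running total 204.00
- food bag (62/26 per unit): all 26 → value 62, running total 266.00
- hatchet (33/26 per unit): 12 of 26 → value 12×33/26 = 15.2308, running total 281.23
Total 281.23.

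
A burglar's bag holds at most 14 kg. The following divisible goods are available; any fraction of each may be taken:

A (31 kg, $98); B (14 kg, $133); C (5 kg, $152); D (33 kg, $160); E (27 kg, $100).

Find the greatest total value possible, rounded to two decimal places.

Take in order of value per unit:
- C (152/5 per unit): all 5 → value 152, running total 152.00
- B (133/14 per unit): 9 of 14 → value 9×133/14 = 85.5000, running total 237.50
Total 237.50.

237.50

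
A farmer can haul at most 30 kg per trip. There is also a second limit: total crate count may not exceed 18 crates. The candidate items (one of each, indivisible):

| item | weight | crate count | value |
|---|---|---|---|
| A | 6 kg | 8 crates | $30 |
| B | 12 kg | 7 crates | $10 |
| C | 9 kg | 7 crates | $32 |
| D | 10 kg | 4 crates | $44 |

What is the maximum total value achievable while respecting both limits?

Feasible sets respecting both limits:
- C+D: weight 19, crate count 11, value 76
- A+D: weight 16, crate count 12, value 74
- A+C: weight 15, crate count 15, value 62
Best: $76.

$76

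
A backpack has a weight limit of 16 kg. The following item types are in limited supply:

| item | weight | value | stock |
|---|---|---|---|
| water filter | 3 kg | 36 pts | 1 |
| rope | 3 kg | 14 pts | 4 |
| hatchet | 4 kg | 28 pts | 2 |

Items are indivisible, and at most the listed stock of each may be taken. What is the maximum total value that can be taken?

Best selections within weight 16 and stock limits:
- 1×water filter + 1×rope + 2×hatchet: weight 14, value 106
- 1×water filter + 3×rope + 1×hatchet: weight 16, value 106
- 1×water filter + 2×hatchet: weight 11, value 92
Best: 106 pts.

106 pts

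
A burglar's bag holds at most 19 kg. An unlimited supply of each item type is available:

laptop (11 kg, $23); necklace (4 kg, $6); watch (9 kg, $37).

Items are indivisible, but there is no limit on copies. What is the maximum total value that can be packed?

Best value-per-unit is watch at 37/9, and filling with it alone uses weight 2×9=18. No mix of the others beats 2×37 = 74.

$74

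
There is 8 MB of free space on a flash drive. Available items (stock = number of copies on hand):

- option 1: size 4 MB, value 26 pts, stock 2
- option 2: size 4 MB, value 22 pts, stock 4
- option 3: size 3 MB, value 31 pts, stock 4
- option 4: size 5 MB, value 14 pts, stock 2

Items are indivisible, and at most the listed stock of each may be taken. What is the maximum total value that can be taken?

62 pts

Best selections within size 8 and stock limits:
- 2×option 3: size 6, value 62
- 1×option 1 + 1×option 3: size 7, value 57
Best: 62 pts.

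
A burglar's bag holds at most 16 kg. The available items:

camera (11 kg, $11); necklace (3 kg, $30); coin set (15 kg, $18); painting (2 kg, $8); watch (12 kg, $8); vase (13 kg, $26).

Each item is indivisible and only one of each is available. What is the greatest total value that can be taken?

Check high-value combinations within 16 kg:
- necklace+vase: weight 3+13=16, value 30+26=56
- camera+necklace+painting: weight 11+3+2=16, value 11+30+8=49
- camera+necklace: weight 11+3=14, value 11+30=41
Best: $56.

$56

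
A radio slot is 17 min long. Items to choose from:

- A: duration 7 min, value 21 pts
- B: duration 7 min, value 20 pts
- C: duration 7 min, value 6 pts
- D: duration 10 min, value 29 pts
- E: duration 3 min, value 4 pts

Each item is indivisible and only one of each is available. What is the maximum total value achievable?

50 pts

Check high-value combinations within 17 min:
- A+D: duration 7+10=17, value 21+29=50
- B+D: duration 7+10=17, value 20+29=49
- A+B+E: duration 7+7+3=17, value 21+20+4=45
- A+B: duration 7+7=14, value 21+20=41
- C+D: duration 7+10=17, value 6+29=35
Best: 50 pts.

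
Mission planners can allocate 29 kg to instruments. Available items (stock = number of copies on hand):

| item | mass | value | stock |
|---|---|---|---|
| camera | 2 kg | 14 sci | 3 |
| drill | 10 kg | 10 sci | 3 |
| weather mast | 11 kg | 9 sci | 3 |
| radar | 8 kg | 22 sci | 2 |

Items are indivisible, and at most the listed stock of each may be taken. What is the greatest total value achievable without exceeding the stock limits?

Best selections within mass 29 and stock limits:
- 3×camera + 2×radar: mass 22, value 86
- 3×camera + 1×drill + 1×radar: mass 24, value 74
- 3×camera + 1×weather mast + 1×radar: mass 25, value 73
Best: 86 sci.

86 sci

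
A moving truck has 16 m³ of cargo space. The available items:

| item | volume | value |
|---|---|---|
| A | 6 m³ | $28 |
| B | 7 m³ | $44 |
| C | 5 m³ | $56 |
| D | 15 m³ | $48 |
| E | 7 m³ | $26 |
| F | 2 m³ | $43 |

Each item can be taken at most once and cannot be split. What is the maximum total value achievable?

Check high-value combinations within 16 m³:
- B+C+F: volume 7+5+2=14, value 44+56+43=143
- A+C+F: volume 6+5+2=13, value 28+56+43=127
- C+E+F: volume 5+7+2=14, value 56+26+43=125
- A+B+F: volume 6+7+2=15, value 28+44+43=115
- B+E+F: volume 7+7+2=16, value 44+26+43=113
Best: $143.

$143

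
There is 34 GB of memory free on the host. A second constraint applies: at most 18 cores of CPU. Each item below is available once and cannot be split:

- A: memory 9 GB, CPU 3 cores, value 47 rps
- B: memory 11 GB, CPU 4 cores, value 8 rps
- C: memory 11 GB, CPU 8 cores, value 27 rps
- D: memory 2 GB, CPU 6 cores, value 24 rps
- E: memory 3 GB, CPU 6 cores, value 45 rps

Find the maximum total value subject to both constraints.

Feasible sets respecting both limits:
- A+C+E: memory 23, CPU 17, value 119
- A+D+E: memory 14, CPU 15, value 116
- A+B+E: memory 23, CPU 13, value 100
- A+C+D: memory 22, CPU 17, value 98
Best: 119 rps.

119 rps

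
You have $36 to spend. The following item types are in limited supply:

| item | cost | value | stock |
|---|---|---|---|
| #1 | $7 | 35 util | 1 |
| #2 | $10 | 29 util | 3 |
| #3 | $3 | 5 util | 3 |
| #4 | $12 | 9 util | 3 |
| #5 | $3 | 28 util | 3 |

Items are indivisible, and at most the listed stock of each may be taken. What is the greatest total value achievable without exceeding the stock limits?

Top feasible selections:
- 1×#1 + 2×#2 + 3×#5: cost 36, value 177
- 1×#1 + 1×#2 + 3×#3 + 3×#5: cost 35, value 163
Best: 177 util.

177 util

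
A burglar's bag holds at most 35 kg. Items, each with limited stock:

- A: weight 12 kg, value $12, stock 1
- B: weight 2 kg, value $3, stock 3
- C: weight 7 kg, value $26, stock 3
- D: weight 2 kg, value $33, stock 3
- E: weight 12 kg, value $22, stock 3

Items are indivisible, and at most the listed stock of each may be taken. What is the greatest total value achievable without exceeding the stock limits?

$186

Best selections within weight 35 and stock limits:
- 3×B + 3×C + 3×D: weight 33, value 186
- 2×B + 3×C + 3×D: weight 31, value 183
- 1×B + 3×C + 3×D: weight 29, value 180
- 3×C + 3×D: weight 27, value 177
Best: $186.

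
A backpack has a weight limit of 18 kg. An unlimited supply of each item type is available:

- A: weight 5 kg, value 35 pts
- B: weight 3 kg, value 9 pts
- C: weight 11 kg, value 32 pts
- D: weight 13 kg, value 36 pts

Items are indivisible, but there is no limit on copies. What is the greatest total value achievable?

Best value-per-unit is A at 35/5; filling with it alone gives 3×35 = 105.
Optimal mix: 3×A + 1×B → weight 18, value 114.

114 pts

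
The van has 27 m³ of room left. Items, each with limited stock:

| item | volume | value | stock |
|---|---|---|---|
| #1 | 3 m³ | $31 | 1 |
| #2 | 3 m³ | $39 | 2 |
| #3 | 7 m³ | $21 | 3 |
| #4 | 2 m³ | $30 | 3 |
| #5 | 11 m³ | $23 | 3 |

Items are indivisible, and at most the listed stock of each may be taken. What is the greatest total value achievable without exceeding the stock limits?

Top feasible selections:
- 1×#1 + 2×#2 + 3×#4 + 1×#5: volume 26, value 222
- 1×#1 + 2×#2 + 1×#3 + 3×#4: volume 22, value 220
Best: $222.

$222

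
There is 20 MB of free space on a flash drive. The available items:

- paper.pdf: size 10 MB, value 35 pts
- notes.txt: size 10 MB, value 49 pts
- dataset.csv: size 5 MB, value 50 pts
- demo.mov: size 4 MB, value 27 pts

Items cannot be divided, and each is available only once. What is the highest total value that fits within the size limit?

126 pts

Check high-value combinations within 20 MB:
- notes.txt+dataset.csv+demo.mov: size 10+5+4=19, value 49+50+27=126
- paper.pdf+dataset.csv+demo.mov: size 10+5+4=19, value 35+50+27=112
- notes.txt+dataset.csv: size 10+5=15, value 49+50=99
Best: 126 pts.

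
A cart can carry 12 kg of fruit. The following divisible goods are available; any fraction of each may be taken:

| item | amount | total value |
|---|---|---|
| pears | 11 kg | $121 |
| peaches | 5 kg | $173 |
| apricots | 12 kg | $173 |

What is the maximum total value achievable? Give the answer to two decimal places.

273.92

Take in order of value per unit:
- peaches (173/5 per unit): all 5 → value 173, running total 173.00
- apricots (173/12 per unit): 7 of 12 → value 7×173/12 = 100.9167, running total 273.92
Total 273.92.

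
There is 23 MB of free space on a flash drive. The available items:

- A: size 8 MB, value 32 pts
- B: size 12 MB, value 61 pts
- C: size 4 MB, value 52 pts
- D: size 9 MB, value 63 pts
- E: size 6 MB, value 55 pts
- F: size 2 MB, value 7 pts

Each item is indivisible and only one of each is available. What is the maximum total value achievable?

177 pts

Check high-value combinations within 23 MB:
- C+D+E+F: size 4+9+6+2=21, value 52+63+55+7=177
- C+D+E: size 4+9+6=19, value 52+63+55=170
- B+C+E: size 12+4+6=22, value 61+52+55=168
Best: 177 pts.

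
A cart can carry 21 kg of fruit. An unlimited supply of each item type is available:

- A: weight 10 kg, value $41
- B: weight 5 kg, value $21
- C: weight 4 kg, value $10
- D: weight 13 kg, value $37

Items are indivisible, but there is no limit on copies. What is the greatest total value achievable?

$84

Best value-per-unit is B at 21/5, and filling with it alone uses weight 4×5=20. No mix of the others beats 4×21 = 84.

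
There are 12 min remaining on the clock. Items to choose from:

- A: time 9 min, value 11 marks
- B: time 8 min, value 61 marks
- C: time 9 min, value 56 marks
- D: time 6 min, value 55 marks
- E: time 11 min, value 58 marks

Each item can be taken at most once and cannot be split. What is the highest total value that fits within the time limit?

61 marks

Check high-value combinations within 12 min:
- B: time 8, value 61
- E: time 11, value 58
- C: time 9, value 56
- D: time 6, value 55
Best: 61 marks.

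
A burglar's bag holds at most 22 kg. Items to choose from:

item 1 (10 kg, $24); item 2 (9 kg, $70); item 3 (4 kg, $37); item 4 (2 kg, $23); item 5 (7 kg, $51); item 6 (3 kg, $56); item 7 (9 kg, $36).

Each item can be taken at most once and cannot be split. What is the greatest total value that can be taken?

$200

Check high-value combinations within 22 kg:
- item 2+item 4+item 5+item 6: weight 9+2+7+3=21, value 70+23+51+56=200
- item 2+item 3+item 4+item 6: weight 9+4+2+3=18, value 70+37+23+56=186
- item 2+item 3+item 4+item 5: weight 9+4+2+7=22, value 70+37+23+51=181
- item 2+item 5+item 6: weight 9+7+3=19, value 70+51+56=177
Best: $200.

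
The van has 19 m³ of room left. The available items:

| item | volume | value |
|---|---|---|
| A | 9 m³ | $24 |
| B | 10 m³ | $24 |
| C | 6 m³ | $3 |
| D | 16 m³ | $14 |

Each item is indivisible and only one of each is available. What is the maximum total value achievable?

Check high-value combinations within 19 m³:
- A+B: volume 9+10=19, value 24+24=48
- A+C: volume 9+6=15, value 24+3=27
- B+C: volume 10+6=16, value 24+3=27
Best: $48.

$48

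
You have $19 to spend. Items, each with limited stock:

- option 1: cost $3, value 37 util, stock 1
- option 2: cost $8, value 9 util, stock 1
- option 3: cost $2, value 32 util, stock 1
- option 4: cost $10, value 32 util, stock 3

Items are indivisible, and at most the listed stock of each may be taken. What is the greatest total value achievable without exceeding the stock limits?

Top feasible selections:
- 1×option 1 + 1×option 3 + 1×option 4: cost 15, value 101
- 1×option 1 + 1×option 2 + 1×option 3: cost 13, value 78
Best: 101 util.

101 util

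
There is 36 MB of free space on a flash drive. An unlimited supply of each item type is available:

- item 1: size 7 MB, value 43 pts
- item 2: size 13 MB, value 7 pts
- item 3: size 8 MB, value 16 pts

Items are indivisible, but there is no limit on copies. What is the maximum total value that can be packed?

215 pts

Best value-per-unit is item 1 at 43/7, and filling with it alone uses size 5×7=35. No mix of the others beats 5×43 = 215.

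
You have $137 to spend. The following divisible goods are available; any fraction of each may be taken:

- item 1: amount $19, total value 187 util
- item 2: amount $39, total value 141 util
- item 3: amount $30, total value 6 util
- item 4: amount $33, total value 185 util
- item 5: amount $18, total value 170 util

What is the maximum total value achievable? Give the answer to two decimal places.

688.60

Take in order of value per unit:
- item 1 (187/19 per unit): all 19 → value 187, running total 187.00
- item 5 (170/18 per unit): all 18 → value 170, running total 357.00
- item 4 (185/33 per unit): all 33 → value 185, running total 542.00
- item 2 (141/39 per unit): all 39 → value 141, running total 683.00
- item 3 (6/30 per unit): 28 of 30 → value 28×6/30 = 5.6000, running total 688.60
Total 688.60.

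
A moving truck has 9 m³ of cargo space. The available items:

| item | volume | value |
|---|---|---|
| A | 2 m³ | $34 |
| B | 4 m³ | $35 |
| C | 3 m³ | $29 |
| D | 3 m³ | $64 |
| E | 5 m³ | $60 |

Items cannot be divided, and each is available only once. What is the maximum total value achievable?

Check high-value combinations within 9 m³:
- A+B+D: volume 2+4+3=9, value 34+35+64=133
- A+C+D: volume 2+3+3=8, value 34+29+64=127
- D+E: volume 3+5=8, value 64+60=124
- B+D: volume 4+3=7, value 35+64=99
- A+D: volume 2+3=5, value 34+64=98
Best: $133.

$133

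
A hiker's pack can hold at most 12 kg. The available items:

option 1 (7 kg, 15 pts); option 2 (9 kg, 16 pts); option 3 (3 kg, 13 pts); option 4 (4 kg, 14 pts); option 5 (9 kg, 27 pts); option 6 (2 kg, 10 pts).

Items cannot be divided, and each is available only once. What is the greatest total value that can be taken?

Check high-value combinations within 12 kg:
- option 3+option 5: weight 3+9=12, value 13+27=40
- option 1+option 3+option 6: weight 7+3+2=12, value 15+13+10=38
- option 3+option 4+option 6: weight 3+4+2=9, value 13+14+10=37
- option 5+option 6: weight 9+2=11, value 27+10=37
- option 1+option 4: weight 7+4=11, value 15+14=29
Best: 40 pts.

40 pts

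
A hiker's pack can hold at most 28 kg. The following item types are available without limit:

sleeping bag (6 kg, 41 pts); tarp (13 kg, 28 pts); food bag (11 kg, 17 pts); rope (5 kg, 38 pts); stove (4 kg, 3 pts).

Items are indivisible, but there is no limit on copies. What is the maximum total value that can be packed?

Best value-per-unit is rope at 38/5; filling with it alone gives 5×38 = 190.
Optimal mix: 3×sleeping bag + 2×rope → weight 28, value 199.

199 pts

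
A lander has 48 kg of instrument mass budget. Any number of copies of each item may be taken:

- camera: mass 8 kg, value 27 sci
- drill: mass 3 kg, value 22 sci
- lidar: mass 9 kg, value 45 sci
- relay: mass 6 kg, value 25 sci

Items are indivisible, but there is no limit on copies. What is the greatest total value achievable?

Best value-per-unit is drill at 22/3, and filling with it alone uses mass 16×3=48. No mix of the others beats 16×22 = 352.

352 sci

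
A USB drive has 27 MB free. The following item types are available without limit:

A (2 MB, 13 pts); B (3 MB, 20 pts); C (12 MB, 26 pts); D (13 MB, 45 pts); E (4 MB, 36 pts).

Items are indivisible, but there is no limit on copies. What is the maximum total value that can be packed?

236 pts

Best value-per-unit is E at 36/4; filling with it alone gives 6×36 = 216.
Optimal mix: 1×B + 6×E → size 27, value 236.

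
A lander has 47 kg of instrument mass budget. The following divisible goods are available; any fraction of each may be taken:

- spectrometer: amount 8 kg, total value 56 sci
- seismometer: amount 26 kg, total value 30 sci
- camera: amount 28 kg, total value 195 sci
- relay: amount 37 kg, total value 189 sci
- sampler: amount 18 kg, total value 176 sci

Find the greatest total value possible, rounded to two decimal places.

Take in order of value per unit:
- sampler (176/18 per unit): all 18 → value 176, running total 176.00
- spectrometer (56/8 per unit): all 8 → value 56, running total 232.00
- camera (195/28 per unit): 21 of 28 → value 21×195/28 = 146.2500, running total 378.25
Total 378.25.

378.25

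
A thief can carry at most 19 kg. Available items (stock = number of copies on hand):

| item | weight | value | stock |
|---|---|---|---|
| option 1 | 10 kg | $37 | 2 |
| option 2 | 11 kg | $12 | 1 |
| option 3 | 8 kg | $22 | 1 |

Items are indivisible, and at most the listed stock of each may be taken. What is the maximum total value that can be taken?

Top feasible selections:
- 1×option 1 + 1×option 3: weight 18, value 59
- 1×option 1: weight 10, value 37
- 1×option 2 + 1×option 3: weight 19, value 34
Best: $59.

$59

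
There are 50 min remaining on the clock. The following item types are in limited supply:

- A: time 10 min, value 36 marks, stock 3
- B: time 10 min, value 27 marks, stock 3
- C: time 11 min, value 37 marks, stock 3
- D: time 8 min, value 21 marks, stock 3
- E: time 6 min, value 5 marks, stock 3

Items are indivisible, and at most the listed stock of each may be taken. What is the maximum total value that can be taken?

167 marks

Top feasible selections:
- 2×A + 2×C + 1×D: time 50, value 167
- 3×A + 1×C + 1×D: time 49, value 166
- 3×A + 2×B: time 50, value 162
Best: 167 marks.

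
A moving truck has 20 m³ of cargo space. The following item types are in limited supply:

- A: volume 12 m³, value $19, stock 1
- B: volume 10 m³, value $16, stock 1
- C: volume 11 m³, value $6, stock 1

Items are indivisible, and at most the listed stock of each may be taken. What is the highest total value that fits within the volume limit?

Top feasible selections:
- 1×A: volume 12, value 19
- 1×B: volume 10, value 16
- 1×C: volume 11, value 6
Best: $19.

$19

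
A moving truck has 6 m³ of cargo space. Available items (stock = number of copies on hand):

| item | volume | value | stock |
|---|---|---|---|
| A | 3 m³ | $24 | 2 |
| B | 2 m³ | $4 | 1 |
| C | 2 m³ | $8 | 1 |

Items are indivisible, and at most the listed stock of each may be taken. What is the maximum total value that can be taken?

Top feasible selections:
- 2×A: volume 6, value 48
- 1×A + 1×C: volume 5, value 32
- 1×A + 1×B: volume 5, value 28
Best: $48.

$48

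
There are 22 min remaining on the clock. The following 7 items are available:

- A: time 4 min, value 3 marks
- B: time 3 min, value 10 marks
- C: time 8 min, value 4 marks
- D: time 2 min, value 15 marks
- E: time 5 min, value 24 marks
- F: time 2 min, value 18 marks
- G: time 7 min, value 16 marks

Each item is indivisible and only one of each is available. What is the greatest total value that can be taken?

83 marks

This is a 0/1 knapsack; check combinations near the capacity.
- B+D+E+F+G: time 3+2+5+2+7=19, value 10+15+24+18+16=83
- A+D+E+F+G: time 4+2+5+2+7=20, value 3+15+24+18+16=76
- D+E+F+G: time 2+5+2+7=16, value 15+24+18+16=73
Best: 83 marks.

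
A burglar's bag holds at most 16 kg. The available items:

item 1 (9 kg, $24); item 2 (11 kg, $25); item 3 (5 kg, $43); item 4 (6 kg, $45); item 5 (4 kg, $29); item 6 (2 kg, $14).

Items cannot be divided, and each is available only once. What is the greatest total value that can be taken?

$117

Check high-value combinations within 16 kg:
- item 3+item 4+item 5: weight 5+6+4=15, value 43+45+29=117
- item 3+item 4+item 6: weight 5+6+2=13, value 43+45+14=102
- item 3+item 4: weight 5+6=11, value 43+45=88
Best: $117.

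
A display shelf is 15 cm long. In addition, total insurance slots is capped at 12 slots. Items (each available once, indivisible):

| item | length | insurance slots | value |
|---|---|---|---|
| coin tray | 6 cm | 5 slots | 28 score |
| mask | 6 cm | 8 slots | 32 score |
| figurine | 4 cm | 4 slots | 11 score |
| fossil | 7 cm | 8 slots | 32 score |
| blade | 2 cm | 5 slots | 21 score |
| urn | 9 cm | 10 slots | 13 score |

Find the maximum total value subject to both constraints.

Feasible sets respecting both limits:
- coin tray+blade: length 8, insurance slots 10, value 49
- mask+figurine: length 10, insurance slots 12, value 43
- figurine+fossil: length 11, insurance slots 12, value 43
- coin tray+figurine: length 10, insurance slots 9, value 39
Best: 49 score.

49 score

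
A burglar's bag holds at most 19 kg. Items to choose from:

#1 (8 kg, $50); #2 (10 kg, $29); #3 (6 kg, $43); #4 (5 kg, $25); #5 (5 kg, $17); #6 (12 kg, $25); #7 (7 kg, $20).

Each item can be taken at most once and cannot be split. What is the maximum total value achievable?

$118

This is a 0/1 knapsack; check combinations near the capacity.
- #1+#3+#4: weight 8+6+5=19, value 50+43+25=118
- #1+#3+#5: weight 8+6+5=19, value 50+43+17=110
- #1+#3: weight 8+6=14, value 50+43=93
- #1+#4+#5: weight 8+5+5=18, value 50+25+17=92
- #3+#4+#7: weight 6+5+7=18, value 43+25+20=88
Best: $118.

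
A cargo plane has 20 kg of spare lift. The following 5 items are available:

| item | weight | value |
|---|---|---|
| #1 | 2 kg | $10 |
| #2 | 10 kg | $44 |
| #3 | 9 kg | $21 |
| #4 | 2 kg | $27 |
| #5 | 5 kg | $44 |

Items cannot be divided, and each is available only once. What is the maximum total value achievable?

Check high-value combinations within 20 kg:
- #1+#2+#4+#5: weight 2+10+2+5=19, value 10+44+27+44=125
- #2+#4+#5: weight 10+2+5=17, value 44+27+44=115
- #1+#3+#4+#5: weight 2+9+2+5=18, value 10+21+27+44=102
- #1+#2+#5: weight 2+10+5=17, value 10+44+44=98
- #3+#4+#5: weight 9+2+5=16, value 21+27+44=92
Best: $125.

$125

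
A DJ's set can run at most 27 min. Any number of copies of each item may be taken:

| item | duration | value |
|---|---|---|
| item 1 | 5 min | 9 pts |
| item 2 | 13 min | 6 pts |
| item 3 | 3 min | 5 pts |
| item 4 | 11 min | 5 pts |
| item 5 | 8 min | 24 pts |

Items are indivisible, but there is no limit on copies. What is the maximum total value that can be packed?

77 pts

Best value-per-unit is item 5 at 24/8; filling with it alone gives 3×24 = 72.
Optimal mix: 1×item 3 + 3×item 5 → duration 27, value 77.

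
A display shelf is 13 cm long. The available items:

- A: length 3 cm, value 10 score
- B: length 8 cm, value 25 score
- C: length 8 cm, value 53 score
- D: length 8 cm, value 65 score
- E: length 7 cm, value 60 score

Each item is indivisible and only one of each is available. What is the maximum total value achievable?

Check high-value combinations within 13 cm:
- A+D: length 3+8=11, value 10+65=75
- A+E: length 3+7=10, value 10+60=70
- D: length 8, value 65
- A+C: length 3+8=11, value 10+53=63
- E: length 7, value 60
Best: 75 score.

75 score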